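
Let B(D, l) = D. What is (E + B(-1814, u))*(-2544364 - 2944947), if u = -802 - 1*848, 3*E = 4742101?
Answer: -26000994351949/3 ≈ -8.6670e+12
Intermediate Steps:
E = 4742101/3 (E = (1/3)*4742101 = 4742101/3 ≈ 1.5807e+6)
u = -1650 (u = -802 - 848 = -1650)
(E + B(-1814, u))*(-2544364 - 2944947) = (4742101/3 - 1814)*(-2544364 - 2944947) = (4736659/3)*(-5489311) = -26000994351949/3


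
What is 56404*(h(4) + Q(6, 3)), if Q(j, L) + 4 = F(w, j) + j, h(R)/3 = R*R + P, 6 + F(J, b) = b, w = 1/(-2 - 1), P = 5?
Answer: 3666260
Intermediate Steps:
w = -⅓ (w = 1/(-3) = -⅓ ≈ -0.33333)
F(J, b) = -6 + b
h(R) = 15 + 3*R² (h(R) = 3*(R*R + 5) = 3*(R² + 5) = 3*(5 + R²) = 15 + 3*R²)
Q(j, L) = -10 + 2*j (Q(j, L) = -4 + ((-6 + j) + j) = -4 + (-6 + 2*j) = -10 + 2*j)
56404*(h(4) + Q(6, 3)) = 56404*((15 + 3*4²) + (-10 + 2*6)) = 56404*((15 + 3*16) + (-10 + 12)) = 56404*((15 + 48) + 2) = 56404*(63 + 2) = 56404*65 = 3666260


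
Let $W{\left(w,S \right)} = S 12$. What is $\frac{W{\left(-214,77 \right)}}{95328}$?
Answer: $\frac{77}{7944} \approx 0.0096928$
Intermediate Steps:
$W{\left(w,S \right)} = 12 S$
$\frac{W{\left(-214,77 \right)}}{95328} = \frac{12 \cdot 77}{95328} = 924 \cdot \frac{1}{95328} = \frac{77}{7944}$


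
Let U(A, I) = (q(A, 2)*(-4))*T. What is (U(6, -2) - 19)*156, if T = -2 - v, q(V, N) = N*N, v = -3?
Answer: -5460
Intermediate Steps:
q(V, N) = N**2
T = 1 (T = -2 - 1*(-3) = -2 + 3 = 1)
U(A, I) = -16 (U(A, I) = (2**2*(-4))*1 = (4*(-4))*1 = -16*1 = -16)
(U(6, -2) - 19)*156 = (-16 - 19)*156 = -35*156 = -5460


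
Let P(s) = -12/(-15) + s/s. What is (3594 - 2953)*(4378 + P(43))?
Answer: 14037259/5 ≈ 2.8075e+6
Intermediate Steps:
P(s) = 9/5 (P(s) = -12*(-1/15) + 1 = 4/5 + 1 = 9/5)
(3594 - 2953)*(4378 + P(43)) = (3594 - 2953)*(4378 + 9/5) = 641*(21899/5) = 14037259/5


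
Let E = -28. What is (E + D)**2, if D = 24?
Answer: 16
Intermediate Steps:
(E + D)**2 = (-28 + 24)**2 = (-4)**2 = 16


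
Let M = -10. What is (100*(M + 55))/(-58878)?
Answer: -250/3271 ≈ -0.076429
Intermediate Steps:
(100*(M + 55))/(-58878) = (100*(-10 + 55))/(-58878) = (100*45)*(-1/58878) = 4500*(-1/58878) = -250/3271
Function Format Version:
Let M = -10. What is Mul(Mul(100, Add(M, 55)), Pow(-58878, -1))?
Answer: Rational(-250, 3271) ≈ -0.076429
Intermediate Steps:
Mul(Mul(100, Add(M, 55)), Pow(-58878, -1)) = Mul(Mul(100, Add(-10, 55)), Pow(-58878, -1)) = Mul(Mul(100, 45), Rational(-1, 58878)) = Mul(4500, Rational(-1, 58878)) = Rational(-250, 3271)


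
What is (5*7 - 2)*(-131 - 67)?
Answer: -6534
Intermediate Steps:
(5*7 - 2)*(-131 - 67) = (35 - 2)*(-198) = 33*(-198) = -6534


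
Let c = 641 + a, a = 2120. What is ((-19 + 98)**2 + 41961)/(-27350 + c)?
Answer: -48202/24589 ≈ -1.9603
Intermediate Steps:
c = 2761 (c = 641 + 2120 = 2761)
((-19 + 98)**2 + 41961)/(-27350 + c) = ((-19 + 98)**2 + 41961)/(-27350 + 2761) = (79**2 + 41961)/(-24589) = (6241 + 41961)*(-1/24589) = 48202*(-1/24589) = -48202/24589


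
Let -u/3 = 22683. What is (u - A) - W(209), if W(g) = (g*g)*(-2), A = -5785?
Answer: 25098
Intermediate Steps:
u = -68049 (u = -3*22683 = -68049)
W(g) = -2*g² (W(g) = g²*(-2) = -2*g²)
(u - A) - W(209) = (-68049 - 1*(-5785)) - (-2)*209² = (-68049 + 5785) - (-2)*43681 = -62264 - 1*(-87362) = -62264 + 87362 = 25098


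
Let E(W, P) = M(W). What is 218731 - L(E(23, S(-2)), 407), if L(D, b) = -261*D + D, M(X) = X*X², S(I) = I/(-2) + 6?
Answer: 3382151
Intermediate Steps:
S(I) = 6 - I/2 (S(I) = I*(-½) + 6 = -I/2 + 6 = 6 - I/2)
M(X) = X³
E(W, P) = W³
L(D, b) = -260*D
218731 - L(E(23, S(-2)), 407) = 218731 - (-260)*23³ = 218731 - (-260)*12167 = 218731 - 1*(-3163420) = 218731 + 3163420 = 3382151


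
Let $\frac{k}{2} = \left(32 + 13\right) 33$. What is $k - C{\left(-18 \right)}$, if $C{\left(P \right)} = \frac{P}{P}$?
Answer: $2969$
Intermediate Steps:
$k = 2970$ ($k = 2 \left(32 + 13\right) 33 = 2 \cdot 45 \cdot 33 = 2 \cdot 1485 = 2970$)
$C{\left(P \right)} = 1$
$k - C{\left(-18 \right)} = 2970 - 1 = 2969$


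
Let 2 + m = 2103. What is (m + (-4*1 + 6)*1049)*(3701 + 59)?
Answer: 15788240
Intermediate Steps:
m = 2101 (m = -2 + 2103 = 2101)
(m + (-4*1 + 6)*1049)*(3701 + 59) = (2101 + (-4*1 + 6)*1049)*(3701 + 59) = (2101 + (-4 + 6)*1049)*3760 = (2101 + 2*1049)*3760 = (2101 + 2098)*3760 = 4199*3760 = 15788240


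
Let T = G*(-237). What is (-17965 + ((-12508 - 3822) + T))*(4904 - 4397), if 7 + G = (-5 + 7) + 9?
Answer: -17868201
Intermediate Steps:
G = 4 (G = -7 + ((-5 + 7) + 9) = -7 + (2 + 9) = -7 + 11 = 4)
T = -948 (T = 4*(-237) = -948)
(-17965 + ((-12508 - 3822) + T))*(4904 - 4397) = (-17965 + ((-12508 - 3822) - 948))*(4904 - 4397) = (-17965 + (-16330 - 948))*507 = (-17965 - 17278)*507 = -35243*507 = -17868201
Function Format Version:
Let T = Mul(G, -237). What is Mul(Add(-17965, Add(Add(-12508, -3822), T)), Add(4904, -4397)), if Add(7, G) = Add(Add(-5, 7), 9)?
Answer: -17868201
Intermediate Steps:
G = 4 (G = Add(-7, Add(Add(-5, 7), 9)) = Add(-7, Add(2, 9)) = Add(-7, 11) = 4)
T = -948 (T = Mul(4, -237) = -948)
Mul(Add(-17965, Add(Add(-12508, -3822), T)), Add(4904, -4397)) = Mul(Add(-17965, Add(Add(-12508, -3822), -948)), Add(4904, -4397)) = Mul(Add(-17965, Add(-16330, -948)), 507) = Mul(Add(-17965, -17278), 507) = Mul(-35243, 507) = -17868201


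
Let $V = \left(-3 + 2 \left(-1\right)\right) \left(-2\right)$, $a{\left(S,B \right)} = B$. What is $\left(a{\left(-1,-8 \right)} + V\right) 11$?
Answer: $22$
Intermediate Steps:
$V = 10$ ($V = \left(-3 - 2\right) \left(-2\right) = \left(-5\right) \left(-2\right) = 10$)
$\left(a{\left(-1,-8 \right)} + V\right) 11 = \left(-8 + 10\right) 11 = 2 \cdot 11 = 22$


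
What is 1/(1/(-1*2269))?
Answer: -2269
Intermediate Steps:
1/(1/(-1*2269)) = 1/(1/(-2269)) = 1/(-1/2269) = -2269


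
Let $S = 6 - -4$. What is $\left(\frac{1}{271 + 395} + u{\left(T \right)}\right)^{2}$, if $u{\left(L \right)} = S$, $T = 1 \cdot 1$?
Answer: $\frac{44368921}{443556} \approx 100.03$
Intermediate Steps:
$T = 1$
$S = 10$ ($S = 6 + 4 = 10$)
$u{\left(L \right)} = 10$
$\left(\frac{1}{271 + 395} + u{\left(T \right)}\right)^{2} = \left(\frac{1}{271 + 395} + 10\right)^{2} = \left(\frac{1}{666} + 10\right)^{2} = \left(\frac{6661}{666}\right)^{2} = \frac{44368921}{443556}$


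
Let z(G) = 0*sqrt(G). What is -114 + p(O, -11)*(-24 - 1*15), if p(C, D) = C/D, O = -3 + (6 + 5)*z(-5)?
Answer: -1371/11 ≈ -124.64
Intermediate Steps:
z(G) = 0
O = -3 (O = -3 + (6 + 5)*0 = -3 + 11*0 = -3 + 0 = -3)
-114 + p(O, -11)*(-24 - 1*15) = -114 + (-3/(-11))*(-24 - 1*15) = -114 + (-3*(-1/11))*(-24 - 15) = -114 + (3/11)*(-39) = -114 - 117/11 = -1371/11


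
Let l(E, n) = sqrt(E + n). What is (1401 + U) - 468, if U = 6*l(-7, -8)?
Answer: 933 + 6*I*sqrt(15) ≈ 933.0 + 23.238*I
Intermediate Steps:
U = 6*I*sqrt(15) (U = 6*sqrt(-7 - 8) = 6*sqrt(-15) = 6*(I*sqrt(15)) = 6*I*sqrt(15) ≈ 23.238*I)
(1401 + U) - 468 = (1401 + 6*I*sqrt(15)) - 468 = 933 + 6*I*sqrt(15)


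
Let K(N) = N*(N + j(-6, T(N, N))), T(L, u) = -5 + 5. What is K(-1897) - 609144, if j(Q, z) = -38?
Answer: 3061551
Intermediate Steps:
T(L, u) = 0
K(N) = N*(-38 + N) (K(N) = N*(N - 38) = N*(-38 + N))
K(-1897) - 609144 = -1897*(-38 - 1897) - 609144 = -1897*(-1935) - 609144 = 3670695 - 609144 = 3061551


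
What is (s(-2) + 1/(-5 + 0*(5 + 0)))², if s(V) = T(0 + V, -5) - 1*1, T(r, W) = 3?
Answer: 81/25 ≈ 3.2400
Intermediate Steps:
s(V) = 2 (s(V) = 3 - 1*1 = 3 - 1 = 2)
(s(-2) + 1/(-5 + 0*(5 + 0)))² = (2 + 1/(-5 + 0*(5 + 0)))² = (2 + 1/(-5 + 0*5))² = (2 + 1/(-5 + 0))² = (2 + 1/(-5))² = (2 - ⅕)² = (9/5)² = 81/25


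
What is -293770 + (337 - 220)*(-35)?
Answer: -297865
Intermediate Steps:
-293770 + (337 - 220)*(-35) = -293770 + 117*(-35) = -293770 - 4095 = -297865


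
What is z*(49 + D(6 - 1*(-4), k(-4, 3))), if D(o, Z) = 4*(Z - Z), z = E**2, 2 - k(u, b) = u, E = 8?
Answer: 3136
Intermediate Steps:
k(u, b) = 2 - u
z = 64 (z = 8**2 = 64)
D(o, Z) = 0 (D(o, Z) = 4*0 = 0)
z*(49 + D(6 - 1*(-4), k(-4, 3))) = 64*(49 + 0) = 64*49 = 3136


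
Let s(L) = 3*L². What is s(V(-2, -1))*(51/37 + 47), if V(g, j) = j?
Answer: 5370/37 ≈ 145.14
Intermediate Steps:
s(V(-2, -1))*(51/37 + 47) = (3*(-1)²)*(51/37 + 47) = (3*1)*(51*(1/37) + 47) = 3*(51/37 + 47) = 3*(1790/37) = 5370/37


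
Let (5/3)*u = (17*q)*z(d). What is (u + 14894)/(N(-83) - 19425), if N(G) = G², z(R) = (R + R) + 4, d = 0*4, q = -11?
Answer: -36113/31340 ≈ -1.1523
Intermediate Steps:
d = 0
z(R) = 4 + 2*R (z(R) = 2*R + 4 = 4 + 2*R)
u = -2244/5 (u = 3*((17*(-11))*(4 + 2*0))/5 = 3*(-187*(4 + 0))/5 = 3*(-187*4)/5 = (⅗)*(-748) = -2244/5 ≈ -448.80)
(u + 14894)/(N(-83) - 19425) = (-2244/5 + 14894)/((-83)² - 19425) = 72226/(5*(6889 - 19425)) = (72226/5)/(-12536) = (72226/5)*(-1/12536) = -36113/31340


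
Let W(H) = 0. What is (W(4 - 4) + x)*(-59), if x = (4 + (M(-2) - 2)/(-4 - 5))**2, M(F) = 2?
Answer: -944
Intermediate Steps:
x = 16 (x = (4 + (2 - 2)/(-4 - 5))**2 = (4 + 0/(-9))**2 = (4 + 0*(-1/9))**2 = (4 + 0)**2 = 4**2 = 16)
(W(4 - 4) + x)*(-59) = (0 + 16)*(-59) = 16*(-59) = -944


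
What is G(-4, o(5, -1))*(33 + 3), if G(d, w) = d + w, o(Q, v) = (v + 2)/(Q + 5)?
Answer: -702/5 ≈ -140.40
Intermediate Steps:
o(Q, v) = (2 + v)/(5 + Q)
G(-4, o(5, -1))*(33 + 3) = (-4 + (2 - 1)/(5 + 5))*(33 + 3) = (-4 + 1/10)*36 = (-4 + (⅒)*1)*36 = (-4 + ⅒)*36 = -39/10*36 = -702/5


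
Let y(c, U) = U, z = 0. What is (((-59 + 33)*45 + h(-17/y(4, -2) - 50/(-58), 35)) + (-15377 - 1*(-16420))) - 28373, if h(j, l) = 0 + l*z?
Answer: -28500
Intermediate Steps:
h(j, l) = 0 (h(j, l) = 0 + l*0 = 0 + 0 = 0)
(((-59 + 33)*45 + h(-17/y(4, -2) - 50/(-58), 35)) + (-15377 - 1*(-16420))) - 28373 = (((-59 + 33)*45 + 0) + (-15377 - 1*(-16420))) - 28373 = ((-26*45 + 0) + (-15377 + 16420)) - 28373 = ((-1170 + 0) + 1043) - 28373 = (-1170 + 1043) - 28373 = -127 - 28373 = -28500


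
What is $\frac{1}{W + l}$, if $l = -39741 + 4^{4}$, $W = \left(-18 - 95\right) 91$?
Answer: $- \frac{1}{49768} \approx -2.0093 \cdot 10^{-5}$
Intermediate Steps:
$W = -10283$ ($W = \left(-113\right) 91 = -10283$)
$l = -39485$ ($l = -39741 + 256 = -39485$)
$\frac{1}{W + l} = \frac{1}{-10283 - 39485} = \frac{1}{-49768} = - \frac{1}{49768}$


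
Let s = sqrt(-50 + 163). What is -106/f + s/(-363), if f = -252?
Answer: 53/126 - sqrt(113)/363 ≈ 0.39135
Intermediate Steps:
s = sqrt(113) ≈ 10.630
-106/f + s/(-363) = -106/(-252) + sqrt(113)/(-363) = -106*(-1/252) + sqrt(113)*(-1/363) = 53/126 - sqrt(113)/363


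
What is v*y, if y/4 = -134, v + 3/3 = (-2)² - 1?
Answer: -1072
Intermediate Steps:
v = 2 (v = -1 + ((-2)² - 1) = -1 + (4 - 1) = -1 + 3 = 2)
y = -536 (y = 4*(-134) = -536)
v*y = 2*(-536) = -1072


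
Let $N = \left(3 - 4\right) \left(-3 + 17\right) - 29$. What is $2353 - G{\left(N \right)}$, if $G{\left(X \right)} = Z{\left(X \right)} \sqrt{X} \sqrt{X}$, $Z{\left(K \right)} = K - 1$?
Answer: $461$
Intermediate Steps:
$Z{\left(K \right)} = -1 + K$ ($Z{\left(K \right)} = K - 1 = -1 + K$)
$N = -43$ ($N = \left(-1\right) 14 - 29 = -14 - 29 = -43$)
$G{\left(X \right)} = X \left(-1 + X\right)$ ($G{\left(X \right)} = \left(-1 + X\right) \sqrt{X} \sqrt{X} = \sqrt{X} \left(-1 + X\right) \sqrt{X} = X \left(-1 + X\right)$)
$2353 - G{\left(N \right)} = 2353 - - 43 \left(-1 - 43\right) = 2353 - \left(-43\right) \left(-44\right) = 2353 - 1892 = 461$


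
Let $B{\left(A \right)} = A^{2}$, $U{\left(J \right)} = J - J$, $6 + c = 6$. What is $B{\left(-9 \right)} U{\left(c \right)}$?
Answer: $0$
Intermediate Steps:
$c = 0$ ($c = -6 + 6 = 0$)
$U{\left(J \right)} = 0$
$B{\left(-9 \right)} U{\left(c \right)} = \left(-9\right)^{2} \cdot 0 = 81 \cdot 0 = 0$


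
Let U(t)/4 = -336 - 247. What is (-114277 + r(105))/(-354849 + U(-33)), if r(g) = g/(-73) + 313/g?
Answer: 875921381/2737792365 ≈ 0.31994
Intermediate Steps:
r(g) = 313/g - g/73 (r(g) = g*(-1/73) + 313/g = -g/73 + 313/g = 313/g - g/73)
U(t) = -2332 (U(t) = 4*(-336 - 247) = 4*(-583) = -2332)
(-114277 + r(105))/(-354849 + U(-33)) = (-114277 + (313/105 - 1/73*105))/(-354849 - 2332) = (-114277 + (313*(1/105) - 105/73))/(-357181) = (-114277 + (313/105 - 105/73))*(-1/357181) = (-114277 + 11824/7665)*(-1/357181) = -875921381/7665*(-1/357181) = 875921381/2737792365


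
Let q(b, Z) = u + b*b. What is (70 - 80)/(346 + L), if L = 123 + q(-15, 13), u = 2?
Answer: -5/348 ≈ -0.014368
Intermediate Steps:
q(b, Z) = 2 + b² (q(b, Z) = 2 + b*b = 2 + b²)
L = 350 (L = 123 + (2 + (-15)²) = 123 + (2 + 225) = 123 + 227 = 350)
(70 - 80)/(346 + L) = (70 - 80)/(346 + 350) = -10/696 = -10*1/696 = -5/348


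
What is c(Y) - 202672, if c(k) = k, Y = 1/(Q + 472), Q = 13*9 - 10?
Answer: -117347087/579 ≈ -2.0267e+5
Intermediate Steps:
Q = 107 (Q = 117 - 10 = 107)
Y = 1/579 (Y = 1/(107 + 472) = 1/579 ≈ 0.0017271)
c(Y) - 202672 = 1/579 - 202672 = -117347087/579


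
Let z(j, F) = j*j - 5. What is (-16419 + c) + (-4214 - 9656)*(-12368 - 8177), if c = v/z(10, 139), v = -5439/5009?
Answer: 135591423254566/475855 ≈ 2.8494e+8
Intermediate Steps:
z(j, F) = -5 + j² (z(j, F) = j² - 5 = -5 + j²)
v = -5439/5009 (v = -5439*1/5009 = -5439/5009 ≈ -1.0858)
c = -5439/475855 (c = -5439/(5009*(-5 + 10²)) = -5439/(5009*(-5 + 100)) = -5439/5009/95 = -5439/5009*1/95 = -5439/475855 ≈ -0.011430)
(-16419 + c) + (-4214 - 9656)*(-12368 - 8177) = (-16419 - 5439/475855) + (-4214 - 9656)*(-12368 - 8177) = -7813068684/475855 - 13870*(-20545) = -7813068684/475855 + 284959150 = 135591423254566/475855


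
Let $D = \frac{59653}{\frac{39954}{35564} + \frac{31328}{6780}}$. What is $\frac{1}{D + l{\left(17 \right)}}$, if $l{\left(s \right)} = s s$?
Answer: $\frac{173129639}{1848005115641} \approx 9.3685 \cdot 10^{-5}$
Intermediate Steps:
$l{\left(s \right)} = s^{2}$
$D = \frac{1797970649970}{173129639}$ ($D = \frac{59653}{39954 \cdot \frac{1}{35564} + 31328 \cdot \frac{1}{6780}} = \frac{59653}{\frac{19977}{17782} + \frac{7832}{1695}} = \frac{59653}{\frac{173129639}{30140490}} = 59653 \cdot \frac{30140490}{173129639} = \frac{1797970649970}{173129639} \approx 10385.0$)
$\frac{1}{D + l{\left(17 \right)}} = \frac{1}{\frac{1797970649970}{173129639} + 17^{2}} = \frac{1}{\frac{1797970649970}{173129639} + 289} = \frac{1}{\frac{1848005115641}{173129639}} = \frac{173129639}{1848005115641}$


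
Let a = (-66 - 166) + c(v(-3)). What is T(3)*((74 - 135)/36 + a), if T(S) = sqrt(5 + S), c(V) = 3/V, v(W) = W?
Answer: -8449*sqrt(2)/18 ≈ -663.82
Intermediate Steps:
a = -233 (a = (-66 - 166) + 3/(-3) = -232 + 3*(-1/3) = -232 - 1 = -233)
T(3)*((74 - 135)/36 + a) = sqrt(5 + 3)*((74 - 135)/36 - 233) = sqrt(8)*(-61*1/36 - 233) = (2*sqrt(2))*(-61/36 - 233) = (2*sqrt(2))*(-8449/36) = -8449*sqrt(2)/18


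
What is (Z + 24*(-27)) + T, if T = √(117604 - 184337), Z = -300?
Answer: -948 + I*√66733 ≈ -948.0 + 258.33*I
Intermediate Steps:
T = I*√66733 (T = √(-66733) = I*√66733 ≈ 258.33*I)
(Z + 24*(-27)) + T = (-300 + 24*(-27)) + I*√66733 = (-300 - 648) + I*√66733 = -948 + I*√66733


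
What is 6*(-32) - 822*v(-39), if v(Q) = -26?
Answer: 21180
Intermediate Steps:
6*(-32) - 822*v(-39) = 6*(-32) - 822*(-26) = -192 + 21372 = 21180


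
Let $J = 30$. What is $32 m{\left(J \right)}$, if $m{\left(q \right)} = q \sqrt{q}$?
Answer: $960 \sqrt{30} \approx 5258.1$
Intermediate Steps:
$m{\left(q \right)} = q^{\frac{3}{2}}$
$32 m{\left(J \right)} = 32 \cdot 30^{\frac{3}{2}} = 32 \cdot 30 \sqrt{30} = 960 \sqrt{30}$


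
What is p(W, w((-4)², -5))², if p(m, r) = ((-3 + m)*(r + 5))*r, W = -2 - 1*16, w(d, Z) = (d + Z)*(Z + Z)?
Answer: 58830502500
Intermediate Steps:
w(d, Z) = 2*Z*(Z + d) (w(d, Z) = (Z + d)*(2*Z) = 2*Z*(Z + d))
W = -18 (W = -2 - 16 = -18)
p(m, r) = r*(-3 + m)*(5 + r) (p(m, r) = ((-3 + m)*(5 + r))*r = r*(-3 + m)*(5 + r))
p(W, w((-4)², -5))² = ((2*(-5)*(-5 + (-4)²))*(-15 - 6*(-5)*(-5 + (-4)²) + 5*(-18) - 36*(-5)*(-5 + (-4)²)))² = ((2*(-5)*(-5 + 16))*(-15 - 6*(-5)*(-5 + 16) - 90 - 36*(-5)*(-5 + 16)))² = ((2*(-5)*11)*(-15 - 6*(-5)*11 - 90 - 36*(-5)*11))² = (-110*(-15 - 3*(-110) - 90 - 18*(-110)))² = (-110*(-15 + 330 - 90 + 1980))² = (-110*2205)² = (-242550)² = 58830502500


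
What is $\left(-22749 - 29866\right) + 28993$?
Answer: $-23622$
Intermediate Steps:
$\left(-22749 - 29866\right) + 28993 = -52615 + 28993 = -23622$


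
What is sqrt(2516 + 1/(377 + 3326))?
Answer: sqrt(65217243)/161 ≈ 50.160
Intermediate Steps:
sqrt(2516 + 1/(377 + 3326)) = sqrt(2516 + 1/3703) = sqrt(9316749/3703) = sqrt(65217243)/161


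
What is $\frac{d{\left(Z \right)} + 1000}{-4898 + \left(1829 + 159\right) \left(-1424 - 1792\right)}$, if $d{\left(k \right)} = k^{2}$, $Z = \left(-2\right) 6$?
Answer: $- \frac{572}{3199153} \approx -0.0001788$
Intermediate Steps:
$Z = -12$
$\frac{d{\left(Z \right)} + 1000}{-4898 + \left(1829 + 159\right) \left(-1424 - 1792\right)} = \frac{\left(-12\right)^{2} + 1000}{-4898 + \left(1829 + 159\right) \left(-1424 - 1792\right)} = \frac{144 + 1000}{-4898 + 1988 \left(-3216\right)} = \frac{1144}{-4898 - 6393408} = \frac{1144}{-6398306} = 1144 \left(- \frac{1}{6398306}\right) = - \frac{572}{3199153}$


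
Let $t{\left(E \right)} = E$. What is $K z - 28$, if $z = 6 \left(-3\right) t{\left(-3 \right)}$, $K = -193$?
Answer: $-10450$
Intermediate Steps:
$z = 54$ ($z = 6 \left(-3\right) \left(-3\right) = \left(-18\right) \left(-3\right) = 54$)
$K z - 28 = \left(-193\right) 54 - 28 = -10422 - 28 = -10450$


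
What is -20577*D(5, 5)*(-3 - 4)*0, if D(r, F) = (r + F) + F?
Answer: 0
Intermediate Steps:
D(r, F) = r + 2*F (D(r, F) = (F + r) + F = r + 2*F)
-20577*D(5, 5)*(-3 - 4)*0 = -20577*(5 + 2*5)*(-3 - 4)*0 = -20577*(5 + 10)*(-7)*0 = -20577*15*(-7)*0 = -(-2160585)*0 = -20577*0 = 0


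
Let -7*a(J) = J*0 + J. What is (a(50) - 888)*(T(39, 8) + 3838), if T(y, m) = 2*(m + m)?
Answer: -24249420/7 ≈ -3.4642e+6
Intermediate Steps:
T(y, m) = 4*m (T(y, m) = 2*(2*m) = 4*m)
a(J) = -J/7 (a(J) = -(J*0 + J)/7 = -(0 + J)/7 = -J/7)
(a(50) - 888)*(T(39, 8) + 3838) = (-⅐*50 - 888)*(4*8 + 3838) = (-50/7 - 888)*(32 + 3838) = -6266/7*3870 = -24249420/7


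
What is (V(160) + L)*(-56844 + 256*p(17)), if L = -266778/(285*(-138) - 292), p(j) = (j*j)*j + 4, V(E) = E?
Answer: 3970081208292/19811 ≈ 2.0040e+8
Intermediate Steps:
p(j) = 4 + j³ (p(j) = j²*j + 4 = j³ + 4 = 4 + j³)
L = 133389/19811 (L = -266778/(-39330 - 292) = -266778/(-39622) = -266778*(-1/39622) = 133389/19811 ≈ 6.7331)
(V(160) + L)*(-56844 + 256*p(17)) = (160 + 133389/19811)*(-56844 + 256*(4 + 17³)) = 3303149*(-56844 + 256*(4 + 4913))/19811 = 3303149*(-56844 + 256*4917)/19811 = 3303149*(-56844 + 1258752)/19811 = (3303149/19811)*1201908 = 3970081208292/19811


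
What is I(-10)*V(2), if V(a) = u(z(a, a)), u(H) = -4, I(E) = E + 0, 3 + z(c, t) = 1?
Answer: 40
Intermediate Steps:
z(c, t) = -2 (z(c, t) = -3 + 1 = -2)
I(E) = E
V(a) = -4
I(-10)*V(2) = -10*(-4) = 40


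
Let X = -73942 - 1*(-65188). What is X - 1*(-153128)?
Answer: 144374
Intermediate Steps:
X = -8754 (X = -73942 + 65188 = -8754)
X - 1*(-153128) = -8754 - 1*(-153128) = -8754 + 153128 = 144374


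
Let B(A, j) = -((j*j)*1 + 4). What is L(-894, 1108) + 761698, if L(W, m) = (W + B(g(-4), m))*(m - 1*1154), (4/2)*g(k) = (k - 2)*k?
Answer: 57275550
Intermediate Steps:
g(k) = k*(-2 + k)/2 (g(k) = ((k - 2)*k)/2 = ((-2 + k)*k)/2 = (k*(-2 + k))/2 = k*(-2 + k)/2)
B(A, j) = -4 - j**2 (B(A, j) = -(j**2*1 + 4) = -(j**2 + 4) = -(4 + j**2) = -4 - j**2)
L(W, m) = (-1154 + m)*(-4 + W - m**2) (L(W, m) = (W + (-4 - m**2))*(m - 1*1154) = (-4 + W - m**2)*(m - 1154) = (-4 + W - m**2)*(-1154 + m) = (-1154 + m)*(-4 + W - m**2))
L(-894, 1108) + 761698 = (4616 - 1154*(-894) + 1154*1108**2 - 894*1108 - 1*1108*(4 + 1108**2)) + 761698 = (4616 + 1031676 + 1154*1227664 - 990552 - 1*1108*(4 + 1227664)) + 761698 = (4616 + 1031676 + 1416724256 - 990552 - 1*1108*1227668) + 761698 = (4616 + 1031676 + 1416724256 - 990552 - 1360256144) + 761698 = 56513852 + 761698 = 57275550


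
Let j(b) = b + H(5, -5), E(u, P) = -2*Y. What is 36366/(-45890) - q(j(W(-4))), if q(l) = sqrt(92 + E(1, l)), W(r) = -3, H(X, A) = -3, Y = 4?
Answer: -18183/22945 - 2*sqrt(21) ≈ -9.9576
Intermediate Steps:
E(u, P) = -8 (E(u, P) = -2*4 = -8)
j(b) = -3 + b (j(b) = b - 3 = -3 + b)
q(l) = 2*sqrt(21) (q(l) = sqrt(92 - 8) = sqrt(84) = 2*sqrt(21))
36366/(-45890) - q(j(W(-4))) = 36366/(-45890) - 2*sqrt(21) = 36366*(-1/45890) - 2*sqrt(21) = -18183/22945 - 2*sqrt(21)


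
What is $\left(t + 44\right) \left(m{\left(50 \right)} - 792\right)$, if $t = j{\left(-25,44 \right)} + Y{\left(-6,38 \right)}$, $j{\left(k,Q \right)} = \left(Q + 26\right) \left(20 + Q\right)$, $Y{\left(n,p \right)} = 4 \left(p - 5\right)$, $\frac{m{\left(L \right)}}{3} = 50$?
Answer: $-2989152$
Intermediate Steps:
$m{\left(L \right)} = 150$ ($m{\left(L \right)} = 3 \cdot 50 = 150$)
$Y{\left(n,p \right)} = -20 + 4 p$ ($Y{\left(n,p \right)} = 4 \left(p - 5\right) = 4 \left(-5 + p\right) = -20 + 4 p$)
$j{\left(k,Q \right)} = \left(20 + Q\right) \left(26 + Q\right)$ ($j{\left(k,Q \right)} = \left(26 + Q\right) \left(20 + Q\right) = \left(20 + Q\right) \left(26 + Q\right)$)
$t = 4612$ ($t = \left(520 + 44^{2} + 46 \cdot 44\right) + \left(-20 + 4 \cdot 38\right) = \left(520 + 1936 + 2024\right) + \left(-20 + 152\right) = 4480 + 132 = 4612$)
$\left(t + 44\right) \left(m{\left(50 \right)} - 792\right) = \left(4612 + 44\right) \left(150 - 792\right) = 4656 \left(-642\right) = -2989152$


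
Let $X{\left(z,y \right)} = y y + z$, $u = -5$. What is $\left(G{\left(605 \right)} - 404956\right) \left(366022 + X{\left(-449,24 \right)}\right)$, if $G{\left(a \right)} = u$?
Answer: $-148276065189$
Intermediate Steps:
$G{\left(a \right)} = -5$
$X{\left(z,y \right)} = z + y^{2}$ ($X{\left(z,y \right)} = y^{2} + z = z + y^{2}$)
$\left(G{\left(605 \right)} - 404956\right) \left(366022 + X{\left(-449,24 \right)}\right) = \left(-5 - 404956\right) \left(366022 - \left(449 - 24^{2}\right)\right) = - 404961 \left(366022 + \left(-449 + 576\right)\right) = - 404961 \left(366022 + 127\right) = \left(-404961\right) 366149 = -148276065189$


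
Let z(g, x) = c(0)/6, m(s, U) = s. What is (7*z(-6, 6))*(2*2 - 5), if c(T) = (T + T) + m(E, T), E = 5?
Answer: -35/6 ≈ -5.8333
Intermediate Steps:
c(T) = 5 + 2*T (c(T) = (T + T) + 5 = 2*T + 5 = 5 + 2*T)
z(g, x) = ⅚ (z(g, x) = (5 + 2*0)/6 = (5 + 0)*(⅙) = 5*(⅙) = ⅚)
(7*z(-6, 6))*(2*2 - 5) = (7*(⅚))*(2*2 - 5) = 35*(4 - 5)/6 = (35/6)*(-1) = -35/6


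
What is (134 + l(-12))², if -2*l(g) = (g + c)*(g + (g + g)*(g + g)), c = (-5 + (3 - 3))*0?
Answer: 12376324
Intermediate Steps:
c = 0 (c = (-5 + 0)*0 = -5*0 = 0)
l(g) = -g*(g + 4*g²)/2 (l(g) = -(g + 0)*(g + (g + g)*(g + g))/2 = -g*(g + (2*g)*(2*g))/2 = -g*(g + 4*g²)/2)
(134 + l(-12))² = (134 - ½*(-12)²*(1 + 4*(-12)))² = (134 - ½*144*(1 - 48))² = (134 - ½*144*(-47))² = (134 + 3384)² = 3518² = 12376324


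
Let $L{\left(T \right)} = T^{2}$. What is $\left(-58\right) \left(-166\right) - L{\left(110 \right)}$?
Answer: $-2472$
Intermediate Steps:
$\left(-58\right) \left(-166\right) - L{\left(110 \right)} = \left(-58\right) \left(-166\right) - 110^{2} = 9628 - 12100 = -2472$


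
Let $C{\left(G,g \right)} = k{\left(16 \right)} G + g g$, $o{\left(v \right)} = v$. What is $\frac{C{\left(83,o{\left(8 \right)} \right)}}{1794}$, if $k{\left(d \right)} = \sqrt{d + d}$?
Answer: $\frac{32}{897} + \frac{166 \sqrt{2}}{897} \approx 0.29739$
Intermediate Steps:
$k{\left(d \right)} = \sqrt{2} \sqrt{d}$ ($k{\left(d \right)} = \sqrt{2 d} = \sqrt{2} \sqrt{d}$)
$C{\left(G,g \right)} = g^{2} + 4 G \sqrt{2}$ ($C{\left(G,g \right)} = \sqrt{2} \sqrt{16} G + g g = \sqrt{2} \cdot 4 G + g^{2} = 4 \sqrt{2} G + g^{2} = 4 G \sqrt{2} + g^{2} = g^{2} + 4 G \sqrt{2}$)
$\frac{C{\left(83,o{\left(8 \right)} \right)}}{1794} = \frac{8^{2} + 4 \cdot 83 \sqrt{2}}{1794} = \left(64 + 332 \sqrt{2}\right) \frac{1}{1794} = \frac{32}{897} + \frac{166 \sqrt{2}}{897}$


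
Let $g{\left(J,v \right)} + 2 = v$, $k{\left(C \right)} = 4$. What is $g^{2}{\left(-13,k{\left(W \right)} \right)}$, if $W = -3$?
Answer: $4$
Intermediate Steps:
$g{\left(J,v \right)} = -2 + v$
$g^{2}{\left(-13,k{\left(W \right)} \right)} = \left(-2 + 4\right)^{2} = 2^{2} = 4$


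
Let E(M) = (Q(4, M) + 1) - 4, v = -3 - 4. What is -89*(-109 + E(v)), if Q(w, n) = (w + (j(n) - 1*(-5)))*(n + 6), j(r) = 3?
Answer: 11036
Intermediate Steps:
v = -7
Q(w, n) = (6 + n)*(8 + w) (Q(w, n) = (w + (3 - 1*(-5)))*(n + 6) = (w + (3 + 5))*(6 + n) = (w + 8)*(6 + n) = (8 + w)*(6 + n) = (6 + n)*(8 + w))
E(M) = 69 + 12*M (E(M) = ((48 + 6*4 + 8*M + M*4) + 1) - 4 = ((48 + 24 + 8*M + 4*M) + 1) - 4 = ((72 + 12*M) + 1) - 4 = (73 + 12*M) - 4 = 69 + 12*M)
-89*(-109 + E(v)) = -89*(-109 + (69 + 12*(-7))) = -89*(-109 + (69 - 84)) = -89*(-109 - 15) = -89*(-124) = 11036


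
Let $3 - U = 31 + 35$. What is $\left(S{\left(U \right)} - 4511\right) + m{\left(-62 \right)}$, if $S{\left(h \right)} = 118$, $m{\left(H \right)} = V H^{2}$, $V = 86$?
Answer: $326191$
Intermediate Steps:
$m{\left(H \right)} = 86 H^{2}$
$U = -63$ ($U = 3 - \left(31 + 35\right) = 3 - 66 = -63$)
$\left(S{\left(U \right)} - 4511\right) + m{\left(-62 \right)} = \left(118 - 4511\right) + 86 \left(-62\right)^{2} = -4393 + 86 \cdot 3844 = -4393 + 330584 = 326191$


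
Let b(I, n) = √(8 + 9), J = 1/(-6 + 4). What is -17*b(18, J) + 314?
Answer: 314 - 17*√17 ≈ 243.91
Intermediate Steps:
J = -½ (J = 1/(-2) = -½ ≈ -0.50000)
b(I, n) = √17
-17*b(18, J) + 314 = -17*√17 + 314 = 314 - 17*√17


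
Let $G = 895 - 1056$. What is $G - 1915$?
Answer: $-2076$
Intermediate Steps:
$G = -161$
$G - 1915 = -161 - 1915 = -2076$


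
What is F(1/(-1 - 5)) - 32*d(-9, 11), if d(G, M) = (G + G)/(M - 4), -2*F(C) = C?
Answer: 6919/84 ≈ 82.369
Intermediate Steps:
F(C) = -C/2
d(G, M) = 2*G/(-4 + M) (d(G, M) = (2*G)/(-4 + M) = 2*G/(-4 + M))
F(1/(-1 - 5)) - 32*d(-9, 11) = -1/(2*(-1 - 5)) - 64*(-9)/(-4 + 11) = -½/(-6) - 64*(-9)/7 = -½*(-⅙) - 64*(-9)/7 = 1/12 - 32*(-18/7) = 1/12 + 576/7 = 6919/84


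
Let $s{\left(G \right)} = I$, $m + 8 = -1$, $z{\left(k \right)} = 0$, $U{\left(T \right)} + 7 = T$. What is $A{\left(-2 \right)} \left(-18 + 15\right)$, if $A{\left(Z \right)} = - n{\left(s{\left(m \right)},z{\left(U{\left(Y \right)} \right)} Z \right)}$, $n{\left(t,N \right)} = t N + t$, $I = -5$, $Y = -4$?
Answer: $-15$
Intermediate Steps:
$U{\left(T \right)} = -7 + T$
$m = -9$ ($m = -8 - 1 = -9$)
$s{\left(G \right)} = -5$
$n{\left(t,N \right)} = t + N t$ ($n{\left(t,N \right)} = N t + t = t + N t$)
$A{\left(Z \right)} = 5$ ($A{\left(Z \right)} = - \left(-5\right) \left(1 + 0 Z\right) = - \left(-5\right) \left(1 + 0\right) = - \left(-5\right) 1 = \left(-1\right) \left(-5\right) = 5$)
$A{\left(-2 \right)} \left(-18 + 15\right) = 5 \left(-18 + 15\right) = 5 \left(-3\right) = -15$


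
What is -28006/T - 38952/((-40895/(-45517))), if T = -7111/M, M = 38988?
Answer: 32045517899136/290804345 ≈ 1.1020e+5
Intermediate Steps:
T = -7111/38988 ≈ -0.18239
-28006/T - 38952/((-40895/(-45517))) = -28006/(-7111/38988) - 38952/((-40895/(-45517))) = -28006*(-38988/7111) - 38952/((-40895*(-1/45517))) = 1091897928/7111 - 38952/40895/45517 = 1091897928/7111 - 38952*45517/40895 = 1091897928/7111 - 1772978184/40895 = 32045517899136/290804345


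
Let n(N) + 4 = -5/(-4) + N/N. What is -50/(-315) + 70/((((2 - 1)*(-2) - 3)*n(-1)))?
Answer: 514/63 ≈ 8.1587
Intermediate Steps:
n(N) = -7/4 (n(N) = -4 + (-5/(-4) + N/N) = -4 + (-5*(-¼) + 1) = -4 + (5/4 + 1) = -4 + 9/4 = -7/4)
-50/(-315) + 70/((((2 - 1)*(-2) - 3)*n(-1))) = -50/(-315) + 70/((((2 - 1)*(-2) - 3)*(-7/4))) = -50*(-1/315) + 70/(((1*(-2) - 3)*(-7/4))) = 10/63 + 70/(((-2 - 3)*(-7/4))) = 10/63 + 70/((-5*(-7/4))) = 10/63 + 70/(35/4) = 10/63 + 70*(4/35) = 10/63 + 8 = 514/63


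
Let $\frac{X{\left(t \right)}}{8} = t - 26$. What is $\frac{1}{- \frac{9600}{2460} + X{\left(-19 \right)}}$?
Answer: $- \frac{41}{14920} \approx -0.002748$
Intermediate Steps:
$X{\left(t \right)} = -208 + 8 t$ ($X{\left(t \right)} = 8 \left(t - 26\right) = 8 \left(-26 + t\right) = -208 + 8 t$)
$\frac{1}{- \frac{9600}{2460} + X{\left(-19 \right)}} = \frac{1}{- \frac{9600}{2460} + \left(-208 + 8 \left(-19\right)\right)} = \frac{1}{\left(-9600\right) \frac{1}{2460} - 360} = \frac{1}{- \frac{160}{41} - 360} = \frac{1}{- \frac{14920}{41}} = - \frac{41}{14920}$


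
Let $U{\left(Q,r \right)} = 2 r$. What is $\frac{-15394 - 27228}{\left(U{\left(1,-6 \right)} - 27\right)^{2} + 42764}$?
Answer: $- \frac{42622}{44285} \approx -0.96245$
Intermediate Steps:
$\frac{-15394 - 27228}{\left(U{\left(1,-6 \right)} - 27\right)^{2} + 42764} = \frac{-15394 - 27228}{\left(2 \left(-6\right) - 27\right)^{2} + 42764} = - \frac{42622}{\left(-12 - 27\right)^{2} + 42764} = - \frac{42622}{\left(-39\right)^{2} + 42764} = - \frac{42622}{1521 + 42764} = - \frac{42622}{44285}$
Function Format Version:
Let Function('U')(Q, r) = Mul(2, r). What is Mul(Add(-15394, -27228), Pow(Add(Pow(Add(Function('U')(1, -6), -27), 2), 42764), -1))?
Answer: Rational(-42622, 44285) ≈ -0.96245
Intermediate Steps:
Mul(Add(-15394, -27228), Pow(Add(Pow(Add(Function('U')(1, -6), -27), 2), 42764), -1)) = Mul(Add(-15394, -27228), Pow(Add(Pow(Add(Mul(2, -6), -27), 2), 42764), -1)) = Mul(-42622, Pow(Add(Pow(Add(-12, -27), 2), 42764), -1)) = Mul(-42622, Pow(Add(Pow(-39, 2), 42764), -1)) = Mul(-42622, Pow(Add(1521, 42764), -1)) = Mul(-42622, Pow(44285, -1)) = Mul(-42622, Rational(1, 44285)) = Rational(-42622, 44285)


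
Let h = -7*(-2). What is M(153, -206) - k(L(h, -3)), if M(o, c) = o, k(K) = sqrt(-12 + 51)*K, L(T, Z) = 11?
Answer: 153 - 11*sqrt(39) ≈ 84.305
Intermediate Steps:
h = 14
k(K) = K*sqrt(39) (k(K) = sqrt(39)*K = K*sqrt(39))
M(153, -206) - k(L(h, -3)) = 153 - 11*sqrt(39)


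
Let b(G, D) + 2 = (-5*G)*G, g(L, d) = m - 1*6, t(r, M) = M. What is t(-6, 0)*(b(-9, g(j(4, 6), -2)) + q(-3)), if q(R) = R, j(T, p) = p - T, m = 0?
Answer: 0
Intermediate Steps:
g(L, d) = -6 (g(L, d) = 0 - 1*6 = 0 - 6 = -6)
b(G, D) = -2 - 5*G**2 (b(G, D) = -2 + (-5*G)*G = -2 - 5*G**2)
t(-6, 0)*(b(-9, g(j(4, 6), -2)) + q(-3)) = 0*((-2 - 5*(-9)**2) - 3) = 0*((-2 - 5*81) - 3) = 0*((-2 - 405) - 3) = 0*(-407 - 3) = 0*(-410) = 0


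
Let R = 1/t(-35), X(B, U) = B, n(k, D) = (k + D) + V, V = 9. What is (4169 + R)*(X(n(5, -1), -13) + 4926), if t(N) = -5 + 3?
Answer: 41176443/2 ≈ 2.0588e+7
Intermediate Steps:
t(N) = -2
n(k, D) = 9 + D + k (n(k, D) = (k + D) + 9 = (D + k) + 9 = 9 + D + k)
R = -1/2 (R = 1/(-2) = -1/2 ≈ -0.50000)
(4169 + R)*(X(n(5, -1), -13) + 4926) = (4169 - 1/2)*((9 - 1 + 5) + 4926) = 8337*(13 + 4926)/2 = (8337/2)*4939 = 41176443/2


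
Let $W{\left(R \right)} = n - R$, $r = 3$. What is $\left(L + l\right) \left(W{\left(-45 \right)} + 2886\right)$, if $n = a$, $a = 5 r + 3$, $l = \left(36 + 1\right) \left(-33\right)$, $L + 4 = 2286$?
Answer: $3128889$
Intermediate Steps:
$L = 2282$ ($L = -4 + 2286 = 2282$)
$l = -1221$ ($l = 37 \left(-33\right) = -1221$)
$a = 18$ ($a = 5 \cdot 3 + 3 = 15 + 3 = 18$)
$n = 18$
$W{\left(R \right)} = 18 - R$
$\left(L + l\right) \left(W{\left(-45 \right)} + 2886\right) = \left(2282 - 1221\right) \left(\left(18 - -45\right) + 2886\right) = 1061 \left(\left(18 + 45\right) + 2886\right) = 1061 \left(63 + 2886\right) = 1061 \cdot 2949 = 3128889$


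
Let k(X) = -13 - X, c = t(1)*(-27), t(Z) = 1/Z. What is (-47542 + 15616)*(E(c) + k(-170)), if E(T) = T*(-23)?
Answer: -24838428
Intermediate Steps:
c = -27 (c = -27/1 = 1*(-27) = -27)
E(T) = -23*T
(-47542 + 15616)*(E(c) + k(-170)) = (-47542 + 15616)*(-23*(-27) + (-13 - 1*(-170))) = -31926*(621 + (-13 + 170)) = -31926*(621 + 157) = -31926*778 = -24838428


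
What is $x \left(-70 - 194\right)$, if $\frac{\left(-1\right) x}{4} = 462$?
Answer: $487872$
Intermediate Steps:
$x = -1848$ ($x = \left(-4\right) 462 = -1848$)
$x \left(-70 - 194\right) = - 1848 \left(-70 - 194\right) = \left(-1848\right) \left(-264\right) = 487872$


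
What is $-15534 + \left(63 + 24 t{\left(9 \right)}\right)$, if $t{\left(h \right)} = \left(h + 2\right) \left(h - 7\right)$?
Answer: $-14943$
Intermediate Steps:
$t{\left(h \right)} = \left(-7 + h\right) \left(2 + h\right)$ ($t{\left(h \right)} = \left(2 + h\right) \left(-7 + h\right) = \left(-7 + h\right) \left(2 + h\right)$)
$-15534 + \left(63 + 24 t{\left(9 \right)}\right) = -15534 + \left(63 + 24 \left(-14 + 9^{2} - 45\right)\right) = -15534 + \left(63 + 24 \left(-14 + 81 - 45\right)\right) = -15534 + \left(63 + 24 \cdot 22\right) = -15534 + \left(63 + 528\right) = -15534 + 591 = -14943$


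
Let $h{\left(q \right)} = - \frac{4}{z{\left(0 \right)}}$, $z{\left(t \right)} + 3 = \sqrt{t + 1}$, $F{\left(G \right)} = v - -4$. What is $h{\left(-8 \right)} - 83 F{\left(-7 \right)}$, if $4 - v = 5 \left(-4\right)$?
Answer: $-2322$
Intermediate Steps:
$v = 24$ ($v = 4 - 5 \left(-4\right) = 4 - -20 = 4 + 20 = 24$)
$F{\left(G \right)} = 28$ ($F{\left(G \right)} = 24 - -4 = 24 + 4 = 28$)
$z{\left(t \right)} = -3 + \sqrt{1 + t}$ ($z{\left(t \right)} = -3 + \sqrt{t + 1} = -3 + \sqrt{1 + t}$)
$h{\left(q \right)} = 2$ ($h{\left(q \right)} = - \frac{4}{-3 + \sqrt{1 + 0}} = - \frac{4}{-3 + \sqrt{1}} = - \frac{4}{-3 + 1} = - \frac{4}{-2} = \left(-4\right) \left(- \frac{1}{2}\right) = 2$)
$h{\left(-8 \right)} - 83 F{\left(-7 \right)} = 2 - 2324 = -2322$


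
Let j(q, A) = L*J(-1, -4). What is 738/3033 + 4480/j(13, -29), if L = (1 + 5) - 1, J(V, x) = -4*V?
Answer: 75570/337 ≈ 224.24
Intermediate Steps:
L = 5 (L = 6 - 1 = 5)
j(q, A) = 20 (j(q, A) = 5*(-4*(-1)) = 5*4 = 20)
738/3033 + 4480/j(13, -29) = 738/3033 + 4480/20 = 738*(1/3033) + 4480*(1/20) = 82/337 + 224 = 75570/337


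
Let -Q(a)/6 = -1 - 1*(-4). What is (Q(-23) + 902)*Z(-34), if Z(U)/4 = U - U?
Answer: 0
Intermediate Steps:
Z(U) = 0 (Z(U) = 4*(U - U) = 4*0 = 0)
Q(a) = -18 (Q(a) = -6*(-1 - 1*(-4)) = -6*(-1 + 4) = -6*3 = -18)
(Q(-23) + 902)*Z(-34) = (-18 + 902)*0 = 884*0 = 0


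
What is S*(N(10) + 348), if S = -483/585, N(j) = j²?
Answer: -72128/195 ≈ -369.89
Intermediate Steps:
S = -161/195 (S = -483*1/585 = -161/195 ≈ -0.82564)
S*(N(10) + 348) = -161*(10² + 348)/195 = -161*(100 + 348)/195 = -161/195*448 = -72128/195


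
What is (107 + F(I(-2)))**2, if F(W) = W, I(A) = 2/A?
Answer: 11236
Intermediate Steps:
(107 + F(I(-2)))**2 = (107 + 2/(-2))**2 = (107 + 2*(-1/2))**2 = (107 - 1)**2 = 106**2 = 11236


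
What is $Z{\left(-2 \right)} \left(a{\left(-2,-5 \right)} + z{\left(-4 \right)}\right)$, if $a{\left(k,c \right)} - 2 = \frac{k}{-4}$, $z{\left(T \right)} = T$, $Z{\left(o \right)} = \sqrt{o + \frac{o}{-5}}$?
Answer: $- \frac{3 i \sqrt{10}}{5} \approx - 1.8974 i$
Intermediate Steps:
$Z{\left(o \right)} = \frac{2 \sqrt{5} \sqrt{o}}{5}$ ($Z{\left(o \right)} = \sqrt{o + o \left(- \frac{1}{5}\right)} = \sqrt{o - \frac{o}{5}} = \sqrt{\frac{4 o}{5}} = \frac{2 \sqrt{5} \sqrt{o}}{5}$)
$a{\left(k,c \right)} = 2 - \frac{k}{4}$ ($a{\left(k,c \right)} = 2 + \frac{k}{-4} = 2 - \frac{k}{4}$)
$Z{\left(-2 \right)} \left(a{\left(-2,-5 \right)} + z{\left(-4 \right)}\right) = \frac{2 \sqrt{5} \sqrt{-2}}{5} \left(\left(2 - - \frac{1}{2}\right) - 4\right) = \frac{2 \sqrt{5} i \sqrt{2}}{5} \left(\left(2 + \frac{1}{2}\right) - 4\right) = \frac{2 i \sqrt{10}}{5} \left(\frac{5}{2} - 4\right) = \frac{2 i \sqrt{10}}{5} \left(- \frac{3}{2}\right) = - \frac{3 i \sqrt{10}}{5}$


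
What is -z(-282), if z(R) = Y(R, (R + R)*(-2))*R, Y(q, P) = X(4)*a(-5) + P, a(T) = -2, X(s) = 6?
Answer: 314712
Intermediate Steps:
Y(q, P) = -12 + P (Y(q, P) = 6*(-2) + P = -12 + P)
z(R) = R*(-12 - 4*R) (z(R) = (-12 + (R + R)*(-2))*R = (-12 + (2*R)*(-2))*R = (-12 - 4*R)*R = R*(-12 - 4*R))
-z(-282) = -(-4)*(-282)*(3 - 282) = -(-4)*(-282)*(-279) = -1*(-314712) = 314712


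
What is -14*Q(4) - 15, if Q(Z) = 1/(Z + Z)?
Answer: -67/4 ≈ -16.750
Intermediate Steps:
Q(Z) = 1/(2*Z)
-14*Q(4) - 15 = -7/4 - 15 = -67/4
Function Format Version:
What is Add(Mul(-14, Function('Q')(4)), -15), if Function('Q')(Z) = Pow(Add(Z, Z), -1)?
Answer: Rational(-67, 4) ≈ -16.750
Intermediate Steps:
Function('Q')(Z) = Mul(Rational(1, 2), Pow(Z, -1)) (Function('Q')(Z) = Pow(Mul(2, Z), -1) = Mul(Rational(1, 2), Pow(Z, -1)))
Add(Mul(-14, Function('Q')(4)), -15) = Add(Mul(-14, Mul(Rational(1, 2), Pow(4, -1))), -15) = Add(Mul(-14, Mul(Rational(1, 2), Rational(1, 4))), -15) = Add(Mul(-14, Rational(1, 8)), -15) = Add(Rational(-7, 4), -15) = Rational(-67, 4)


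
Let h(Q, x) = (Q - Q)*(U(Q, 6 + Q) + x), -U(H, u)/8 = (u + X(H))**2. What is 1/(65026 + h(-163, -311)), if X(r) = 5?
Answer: 1/65026 ≈ 1.5378e-5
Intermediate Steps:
U(H, u) = -8*(5 + u)**2 (U(H, u) = -8*(u + 5)**2 = -8*(5 + u)**2)
h(Q, x) = 0 (h(Q, x) = (Q - Q)*(-8*(5 + (6 + Q))**2 + x) = 0*(-8*(11 + Q)**2 + x) = 0*(x - 8*(11 + Q)**2) = 0)
1/(65026 + h(-163, -311)) = 1/(65026 + 0) = 1/65026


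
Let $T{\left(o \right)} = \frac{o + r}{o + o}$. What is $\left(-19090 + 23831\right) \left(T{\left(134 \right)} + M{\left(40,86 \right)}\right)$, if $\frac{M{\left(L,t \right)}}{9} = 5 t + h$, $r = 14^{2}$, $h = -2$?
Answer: $\frac{2447934753}{134} \approx 1.8268 \cdot 10^{7}$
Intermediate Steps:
$r = 196$
$T{\left(o \right)} = \frac{196 + o}{2 o}$ ($T{\left(o \right)} = \frac{o + 196}{o + o} = \frac{196 + o}{2 o}$)
$M{\left(L,t \right)} = -18 + 45 t$ ($M{\left(L,t \right)} = 9 \left(5 t - 2\right) = 9 \left(-2 + 5 t\right) = -18 + 45 t$)
$\left(-19090 + 23831\right) \left(T{\left(134 \right)} + M{\left(40,86 \right)}\right) = \left(-19090 + 23831\right) \left(\frac{196 + 134}{2 \cdot 134} + \left(-18 + 45 \cdot 86\right)\right) = 4741 \left(\frac{1}{2} \cdot \frac{1}{134} \cdot 330 + \left(-18 + 3870\right)\right) = 4741 \left(\frac{165}{134} + 3852\right) = 4741 \cdot \frac{516333}{134} = \frac{2447934753}{134}$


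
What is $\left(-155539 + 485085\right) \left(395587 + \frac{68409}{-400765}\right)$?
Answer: $\frac{52245351403716716}{400765} \approx 1.3036 \cdot 10^{11}$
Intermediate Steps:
$\left(-155539 + 485085\right) \left(395587 + \frac{68409}{-400765}\right) = 329546 \left(395587 + 68409 \left(- \frac{1}{400765}\right)\right) = 329546 \left(395587 - \frac{68409}{400765}\right) = 329546 \cdot \frac{158537355646}{400765} = \frac{52245351403716716}{400765}$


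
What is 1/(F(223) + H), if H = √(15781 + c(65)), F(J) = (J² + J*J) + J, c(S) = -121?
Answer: 33227/3312095367 - 2*√435/3312095367 ≈ 1.0019e-5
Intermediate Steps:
F(J) = J + 2*J² (F(J) = (J² + J²) + J = 2*J² + J = J + 2*J²)
H = 6*√435 (H = √(15781 - 121) = √15660 = 6*√435 ≈ 125.14)
1/(F(223) + H) = 1/(223*(1 + 2*223) + 6*√435) = 1/(223*(1 + 446) + 6*√435) = 1/(223*447 + 6*√435) = 1/(99681 + 6*√435)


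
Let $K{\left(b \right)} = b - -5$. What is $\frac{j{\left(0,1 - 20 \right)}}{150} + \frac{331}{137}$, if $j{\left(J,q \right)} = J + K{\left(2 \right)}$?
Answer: $\frac{50609}{20550} \approx 2.4627$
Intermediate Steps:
$K{\left(b \right)} = 5 + b$ ($K{\left(b \right)} = b + 5 = 5 + b$)
$j{\left(J,q \right)} = 7 + J$ ($j{\left(J,q \right)} = J + \left(5 + 2\right) = J + 7 = 7 + J$)
$\frac{j{\left(0,1 - 20 \right)}}{150} + \frac{331}{137} = \frac{7 + 0}{150} + \frac{331}{137} = 7 \cdot \frac{1}{150} + 331 \cdot \frac{1}{137} = \frac{7}{150} + \frac{331}{137} = \frac{50609}{20550}$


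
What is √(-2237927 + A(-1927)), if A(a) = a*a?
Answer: √1475402 ≈ 1214.7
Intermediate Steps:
A(a) = a²
√(-2237927 + A(-1927)) = √(-2237927 + (-1927)²) = √(-2237927 + 3713329) = √1475402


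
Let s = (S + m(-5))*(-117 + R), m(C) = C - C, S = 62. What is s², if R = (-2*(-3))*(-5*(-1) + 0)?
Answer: 29095236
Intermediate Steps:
m(C) = 0
R = 30 (R = 6*(5 + 0) = 6*5 = 30)
s = -5394 (s = (62 + 0)*(-117 + 30) = 62*(-87) = -5394)
s² = (-5394)² = 29095236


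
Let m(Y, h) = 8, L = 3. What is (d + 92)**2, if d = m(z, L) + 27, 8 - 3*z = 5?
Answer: 16129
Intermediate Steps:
z = 1 (z = 8/3 - 1/3*5 = 8/3 - 5/3 = 1)
d = 35 (d = 8 + 27 = 35)
(d + 92)**2 = (35 + 92)**2 = 127**2 = 16129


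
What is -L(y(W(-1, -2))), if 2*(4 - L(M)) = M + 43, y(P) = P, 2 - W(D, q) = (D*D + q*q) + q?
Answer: 17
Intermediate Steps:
W(D, q) = 2 - q - D² - q² (W(D, q) = 2 - ((D*D + q*q) + q) = 2 - ((D² + q²) + q) = 2 - (q + D² + q²) = 2 + (-q - D² - q²) = 2 - q - D² - q²)
L(M) = -35/2 - M/2 (L(M) = 4 - (M + 43)/2 = 4 - (43 + M)/2 = 4 + (-43/2 - M/2) = -35/2 - M/2)
-L(y(W(-1, -2))) = -(-35/2 - (2 - 1*(-2) - 1*(-1)² - 1*(-2)²)/2) = -(-35/2 - (2 + 2 - 1*1 - 1*4)/2) = -(-35/2 - (2 + 2 - 1 - 4)/2) = -(-35/2 - ½*(-1)) = -(-35/2 + ½) = -1*(-17) = 17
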